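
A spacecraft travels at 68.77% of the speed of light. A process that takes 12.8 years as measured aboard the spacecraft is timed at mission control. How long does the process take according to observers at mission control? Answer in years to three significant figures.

β = 0.6877; γ = 1/√(1 − 0.6877²) = 1/√0.5271 = 1.377
The interval measured aboard the spacecraft is the proper time (both events occur at the same place in that frame); the lab-frame interval is Δt = γτ = 1.377 × 12.8 years.

Δt = 17.6 years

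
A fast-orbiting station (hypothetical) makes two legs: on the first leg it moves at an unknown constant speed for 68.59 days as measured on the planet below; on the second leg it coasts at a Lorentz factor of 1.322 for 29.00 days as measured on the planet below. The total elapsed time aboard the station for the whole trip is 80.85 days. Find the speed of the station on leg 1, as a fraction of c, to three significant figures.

Leg 1: speed unknown; τ_1 = 68.59/γ_1.
Leg 2: γ = 1.322; τ_2 = 29.00/1.322 = 21.94 days.
Total proper time: τ_1 + 21.94 = 80.85, so τ_1 = 80.85 − 21.94 = 58.91 days.
γ_1 = 68.59/58.91 = 1.164; β = √(1 − 1/γ²) = √0.2623.

β = 0.512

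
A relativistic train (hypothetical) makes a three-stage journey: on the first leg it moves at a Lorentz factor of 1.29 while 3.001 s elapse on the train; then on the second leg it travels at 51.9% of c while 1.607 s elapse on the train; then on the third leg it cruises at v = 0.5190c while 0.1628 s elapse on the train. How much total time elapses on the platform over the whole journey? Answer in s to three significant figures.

Leg 1: γ = 1.29; Δt_1 = 1.290 × 3.001 = 3.871 s.
Leg 2: β = 0.519; γ = 1/√(1 − 0.519²) = 1/√0.7306 = 1.170; Δt_2 = 1.170 × 1.607 = 1.880 s.
Leg 3: γ = 1/√(1 − 0.5190²) = 1/√0.7306 = 1.170; Δt_3 = 1.170 × 0.1628 = 0.1905 s.
Total: 3.871 + 1.880 + 0.1905 s.

Δt = 5.94 s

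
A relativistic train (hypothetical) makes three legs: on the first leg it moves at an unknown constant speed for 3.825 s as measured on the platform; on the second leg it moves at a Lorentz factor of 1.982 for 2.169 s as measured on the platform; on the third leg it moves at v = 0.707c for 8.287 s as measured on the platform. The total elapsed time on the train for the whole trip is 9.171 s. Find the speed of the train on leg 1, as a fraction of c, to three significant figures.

β = 0.815

Leg 1: speed unknown; τ_1 = 3.825/γ_1.
Leg 2: γ = 1.982; τ_2 = 2.169/1.982 = 1.094 s.
Leg 3: γ = 1/√(1 − 0.707²) = 1/√0.5002 = 1.414; τ_3 = 8.287/1.414 = 5.861 s.
Total proper time: τ_1 + 1.094 + 5.861 = 9.171, so τ_1 = 9.171 − 6.955 = 2.216 s.
γ_1 = 3.825/2.216 = 1.726; β = √(1 − 1/γ²) = √0.6644.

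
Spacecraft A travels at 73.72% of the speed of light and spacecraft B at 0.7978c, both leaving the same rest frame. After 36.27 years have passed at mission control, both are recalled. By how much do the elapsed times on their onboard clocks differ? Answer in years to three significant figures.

|τ_A − τ_B| = 2.64 years

A: β = 0.7372; γ = 1/√(1 − 0.7372²) = 1/√0.4565 = 1.480; τ_A = 36.27/1.480 = 24.51 years.
B: γ = 1/√(1 − 0.7978²) = 1/√0.3635 = 1.659; τ_B = 36.27/1.659 = 21.87 years.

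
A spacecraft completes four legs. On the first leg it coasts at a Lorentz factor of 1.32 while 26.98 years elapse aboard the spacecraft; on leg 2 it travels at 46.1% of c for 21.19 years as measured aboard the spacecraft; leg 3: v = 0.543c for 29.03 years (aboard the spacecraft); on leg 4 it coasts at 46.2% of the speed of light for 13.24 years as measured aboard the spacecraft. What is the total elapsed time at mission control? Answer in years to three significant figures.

Δt = 109 years

Leg 1: γ = 1.32; Δt_1 = 1.320 × 26.98 = 35.61 years.
Leg 2: β = 0.461; γ = 1/√(1 − 0.461²) = 1/√0.7875 = 1.127; Δt_2 = 1.127 × 21.19 = 23.88 years.
Leg 3: γ = 1/√(1 − 0.543²) = 1/√0.7052 = 1.191; Δt_3 = 1.191 × 29.03 = 34.57 years.
Leg 4: β = 0.462; γ = 1/√(1 − 0.462²) = 1/√0.7866 = 1.128; Δt_4 = 1.128 × 13.24 = 14.93 years.
Total: 35.61 + 23.88 + 34.57 + 14.93 years.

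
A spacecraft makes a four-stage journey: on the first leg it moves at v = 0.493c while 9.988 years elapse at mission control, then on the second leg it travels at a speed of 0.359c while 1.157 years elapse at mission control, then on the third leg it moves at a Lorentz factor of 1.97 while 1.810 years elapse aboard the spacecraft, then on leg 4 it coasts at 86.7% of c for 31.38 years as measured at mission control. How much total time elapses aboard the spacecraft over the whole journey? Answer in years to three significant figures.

Leg 1: γ = 1/√(1 − 0.493²) = 1/√0.7570 = 1.149; τ_1 = 9.988/1.149 = 8.690 years.
Leg 2: γ = 1/√(1 − 0.359²) = 1/√0.8711 = 1.071; τ_2 = 1.157/1.071 = 1.080 years.
Leg 3: 1.810 years is already measured aboard the spacecraft.
Leg 4: β = 0.867; γ = 1/√(1 − 0.867²) = 1/√0.2483 = 2.007; τ_4 = 31.38/2.007 = 15.64 years.
Total: 8.690 + 1.080 + 1.810 + 15.64 years.

τ = 27.2 years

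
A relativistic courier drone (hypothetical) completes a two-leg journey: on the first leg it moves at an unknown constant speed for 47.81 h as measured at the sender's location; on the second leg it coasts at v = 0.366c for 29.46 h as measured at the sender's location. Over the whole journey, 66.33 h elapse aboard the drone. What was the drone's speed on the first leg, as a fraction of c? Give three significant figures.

Leg 1: speed unknown; τ_1 = 47.81/γ_1.
Leg 2: γ = 1/√(1 − 0.366²) = 1/√0.8660 = 1.075; τ_2 = 29.46/1.075 = 27.42 h.
Total proper time: τ_1 + 27.42 = 66.33, so τ_1 = 66.33 − 27.42 = 38.91 h.
γ_1 = 47.81/38.91 = 1.229; β = √(1 − 1/γ²) = √0.3375.

β = 0.581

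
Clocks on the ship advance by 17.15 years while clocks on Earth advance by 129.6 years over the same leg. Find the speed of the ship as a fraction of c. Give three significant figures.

The proper time is measured on the ship (both events occur at the ship's location); Δt is measured on Earth. γ = Δt/τ = 129.6/17.15 = 7.557.
β = √(1 − 1/γ²) = √(1 − 0.01751) = √0.9825

v = 0.991c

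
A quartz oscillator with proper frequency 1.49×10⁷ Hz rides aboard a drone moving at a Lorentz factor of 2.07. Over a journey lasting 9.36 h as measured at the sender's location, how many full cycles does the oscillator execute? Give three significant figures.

γ = 2.07
The oscillator's own cycle count is N = f × τ where τ is the proper time aboard the drone. τ = Δt/γ = 9.36/2.070 = 4.522 h = 1.628×10⁴ s.
N = 1.49×10⁷ × 1.628×10⁴ = 2.425×10¹¹.

N = 2.43×10¹¹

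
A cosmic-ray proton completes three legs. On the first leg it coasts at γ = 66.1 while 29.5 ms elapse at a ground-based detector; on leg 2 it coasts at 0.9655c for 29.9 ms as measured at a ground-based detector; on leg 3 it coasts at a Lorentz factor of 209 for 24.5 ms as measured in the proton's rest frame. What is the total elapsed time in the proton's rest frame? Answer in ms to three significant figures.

τ = 32.7 ms

Leg 1: γ = 66.1; τ_1 = 29.5/66.10 = 0.4463 ms.
Leg 2: γ = 1/√(1 − 0.9655²) = 1/√0.06781 = 3.840; τ_2 = 29.9/3.840 = 7.786 ms.
Leg 3: 24.5 ms is already measured in the proton's rest frame.
Total: 0.4463 + 7.786 + 24.50 ms.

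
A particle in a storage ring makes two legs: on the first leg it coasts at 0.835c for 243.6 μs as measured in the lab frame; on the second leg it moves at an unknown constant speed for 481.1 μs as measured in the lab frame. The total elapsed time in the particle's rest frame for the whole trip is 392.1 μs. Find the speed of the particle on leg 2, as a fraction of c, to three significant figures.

Leg 1: γ = 1/√(1 − 0.835²) = 1/√0.3028 = 1.817; τ_1 = 243.6/1.817 = 134.0 μs.
Leg 2: speed unknown; τ_2 = 481.1/γ_2.
Total proper time: 134.0 + τ_2 = 392.1, so τ_2 = 392.1 − 134.0 = 258.1 μs.
γ_2 = 481.1/258.1 = 1.864; β = √(1 − 1/γ²) = √0.7123.

β = 0.844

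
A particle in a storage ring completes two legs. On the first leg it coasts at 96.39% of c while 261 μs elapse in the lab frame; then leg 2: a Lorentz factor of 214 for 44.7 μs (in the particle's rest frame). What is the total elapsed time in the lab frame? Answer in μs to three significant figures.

Leg 1: 261 μs is already measured in the lab frame.
Leg 2: γ = 214; Δt_2 = 214.0 × 44.7 = 9566 μs.
Total: 261.0 + 9566 μs.

Δt = 9830 μs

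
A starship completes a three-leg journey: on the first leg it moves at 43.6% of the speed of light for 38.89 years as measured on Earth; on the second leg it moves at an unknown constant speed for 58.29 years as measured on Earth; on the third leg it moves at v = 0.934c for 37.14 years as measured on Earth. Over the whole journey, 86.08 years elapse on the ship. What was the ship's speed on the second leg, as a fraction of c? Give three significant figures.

Leg 1: β = 0.436; γ = 1/√(1 − 0.436²) = 1/√0.8099 = 1.111; τ_1 = 38.89/1.111 = 35.00 years.
Leg 2: speed unknown; τ_2 = 58.29/γ_2.
Leg 3: γ = 1/√(1 − 0.934²) = 1/√0.1276 = 2.799; τ_3 = 37.14/2.799 = 13.27 years.
Total proper time: 35.00 + τ_2 + 13.27 = 86.08, so τ_2 = 86.08 − 48.27 = 37.81 years.
γ_2 = 58.29/37.81 = 1.542; β = √(1 − 1/γ²) = √0.5792.

β = 0.761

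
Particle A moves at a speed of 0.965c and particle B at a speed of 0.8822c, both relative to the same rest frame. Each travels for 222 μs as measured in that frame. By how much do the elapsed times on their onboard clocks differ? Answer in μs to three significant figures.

A: γ = 1/√(1 − 0.965²) = 1/√0.06878 = 3.813; τ_A = 222/3.813 = 58.22 μs.
B: γ = 1/√(1 − 0.8822²) = 1/√0.2217 = 2.124; τ_B = 222/2.124 = 104.5 μs.

|τ_A − τ_B| = 46.3 μs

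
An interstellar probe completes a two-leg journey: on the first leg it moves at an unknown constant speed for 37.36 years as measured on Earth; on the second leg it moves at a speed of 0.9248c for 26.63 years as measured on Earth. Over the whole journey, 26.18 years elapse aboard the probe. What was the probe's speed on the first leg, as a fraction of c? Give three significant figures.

β = 0.903

Leg 1: speed unknown; τ_1 = 37.36/γ_1.
Leg 2: γ = 1/√(1 − 0.9248²) = 1/√0.1447 = 2.628; τ_2 = 26.63/2.628 = 10.13 years.
Total proper time: τ_1 + 10.13 = 26.18, so τ_1 = 26.18 − 10.13 = 16.05 years.
γ_1 = 37.36/16.05 = 2.328; β = √(1 − 1/γ²) = √0.8155.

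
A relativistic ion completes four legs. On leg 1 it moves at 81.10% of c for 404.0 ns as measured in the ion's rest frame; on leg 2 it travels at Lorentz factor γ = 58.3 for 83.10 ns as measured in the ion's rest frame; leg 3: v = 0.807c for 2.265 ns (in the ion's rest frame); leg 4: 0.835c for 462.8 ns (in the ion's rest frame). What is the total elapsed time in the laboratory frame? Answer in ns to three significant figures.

Leg 1: β = 0.8110; γ = 1/√(1 − 0.8110²) = 1/√0.3423 = 1.709; Δt_1 = 1.709 × 404.0 = 690.5 ns.
Leg 2: γ = 58.3; Δt_2 = 58.30 × 83.10 = 4845 ns.
Leg 3: γ = 1/√(1 − 0.807²) = 1/√0.3488 = 1.693; Δt_3 = 1.693 × 2.265 = 3.835 ns.
Leg 4: γ = 1/√(1 − 0.835²) = 1/√0.3028 = 1.817; Δt_4 = 1.817 × 462.8 = 841.1 ns.
Total: 690.5 + 4845 + 3.835 + 841.1 ns.

Δt = 6380 ns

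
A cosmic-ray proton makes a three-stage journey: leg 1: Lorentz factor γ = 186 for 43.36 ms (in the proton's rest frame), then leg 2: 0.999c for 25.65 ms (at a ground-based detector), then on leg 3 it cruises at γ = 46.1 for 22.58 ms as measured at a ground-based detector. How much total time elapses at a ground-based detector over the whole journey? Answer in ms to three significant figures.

Leg 1: γ = 186; Δt_1 = 186.0 × 43.36 = 8065 ms.
Leg 2: 25.65 ms is already measured at a ground-based detector.
Leg 3: 22.58 ms is already measured at a ground-based detector.
Total: 8065 + 25.65 + 22.58 ms.

Δt = 8110 ms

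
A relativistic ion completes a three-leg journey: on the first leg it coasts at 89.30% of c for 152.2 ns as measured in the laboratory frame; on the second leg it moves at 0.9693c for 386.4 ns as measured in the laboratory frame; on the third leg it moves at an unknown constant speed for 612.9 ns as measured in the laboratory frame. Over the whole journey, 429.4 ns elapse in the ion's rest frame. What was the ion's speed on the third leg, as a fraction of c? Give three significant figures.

β = 0.901

Leg 1: β = 0.8930; γ = 1/√(1 − 0.8930²) = 1/√0.2026 = 2.222; τ_1 = 152.2/2.222 = 68.50 ns.
Leg 2: γ = 1/√(1 − 0.9693²) = 1/√0.06046 = 4.067; τ_2 = 386.4/4.067 = 95.01 ns.
Leg 3: speed unknown; τ_3 = 612.9/γ_3.
Total proper time: 68.50 + 95.01 + τ_3 = 429.4, so τ_3 = 429.4 − 163.5 = 265.9 ns.
γ_3 = 612.9/265.9 = 2.305; β = √(1 − 1/γ²) = √0.8118.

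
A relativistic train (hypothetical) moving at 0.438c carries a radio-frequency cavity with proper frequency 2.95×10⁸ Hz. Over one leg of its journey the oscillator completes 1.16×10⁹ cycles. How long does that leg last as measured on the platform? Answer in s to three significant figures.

γ = 1/√(1 − 0.438²) = 1/√0.8082 = 1.112
Proper time for N cycles: τ = N/f = 1.16×10⁹/(2.95×10⁸) = 3.932×10⁰ s = 3.932 s.
Lab-frame duration Δt = γτ = 1.112 × 3.932 = 4.374 s.

Δt = 4.37 s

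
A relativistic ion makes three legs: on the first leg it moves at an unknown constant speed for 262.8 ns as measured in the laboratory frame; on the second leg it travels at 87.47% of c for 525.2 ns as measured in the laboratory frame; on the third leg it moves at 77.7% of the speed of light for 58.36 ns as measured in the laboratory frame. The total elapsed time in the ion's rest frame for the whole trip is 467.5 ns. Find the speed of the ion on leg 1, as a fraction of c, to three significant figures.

Leg 1: speed unknown; τ_1 = 262.8/γ_1.
Leg 2: β = 0.8747; γ = 1/√(1 − 0.8747²) = 1/√0.2349 = 2.063; τ_2 = 525.2/2.063 = 254.5 ns.
Leg 3: β = 0.777; γ = 1/√(1 − 0.777²) = 1/√0.3963 = 1.589; τ_3 = 58.36/1.589 = 36.74 ns.
Total proper time: τ_1 + 254.5 + 36.74 = 467.5, so τ_1 = 467.5 − 291.3 = 176.2 ns.
γ_1 = 262.8/176.2 = 1.491; β = √(1 − 1/γ²) = √0.5504.

β = 0.742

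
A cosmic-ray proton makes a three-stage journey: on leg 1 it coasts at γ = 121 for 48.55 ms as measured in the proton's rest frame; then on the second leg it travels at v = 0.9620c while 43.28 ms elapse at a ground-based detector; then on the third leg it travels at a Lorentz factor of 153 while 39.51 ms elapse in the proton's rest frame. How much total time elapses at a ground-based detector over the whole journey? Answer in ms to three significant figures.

Δt = 1.20×10⁴ ms

Leg 1: γ = 121; Δt_1 = 121.0 × 48.55 = 5875 ms.
Leg 2: 43.28 ms is already measured at a ground-based detector.
Leg 3: γ = 153; Δt_3 = 153.0 × 39.51 = 6045 ms.
Total: 5875 + 43.28 + 6045 ms.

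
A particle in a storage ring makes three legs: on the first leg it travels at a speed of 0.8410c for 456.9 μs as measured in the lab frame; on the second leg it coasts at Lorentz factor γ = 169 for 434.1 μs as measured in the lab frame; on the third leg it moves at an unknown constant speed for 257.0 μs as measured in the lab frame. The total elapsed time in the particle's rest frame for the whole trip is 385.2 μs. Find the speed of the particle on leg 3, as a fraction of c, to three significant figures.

Leg 1: γ = 1/√(1 − 0.8410²) = 1/√0.2927 = 1.848; τ_1 = 456.9/1.848 = 247.2 μs.
Leg 2: γ = 169; τ_2 = 434.1/169.0 = 2.569 μs.
Leg 3: speed unknown; τ_3 = 257.0/γ_3.
Total proper time: 247.2 + 2.569 + τ_3 = 385.2, so τ_3 = 385.2 − 249.8 = 135.4 μs.
γ_3 = 257.0/135.4 = 1.898; β = √(1 − 1/γ²) = √0.7223.

β = 0.850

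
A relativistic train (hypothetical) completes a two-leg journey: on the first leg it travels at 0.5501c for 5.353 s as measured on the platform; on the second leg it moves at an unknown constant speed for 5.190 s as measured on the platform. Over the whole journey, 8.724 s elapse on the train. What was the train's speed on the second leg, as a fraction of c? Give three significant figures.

β = 0.573

Leg 1: γ = 1/√(1 − 0.5501²) = 1/√0.6974 = 1.197; τ_1 = 5.353/1.197 = 4.470 s.
Leg 2: speed unknown; τ_2 = 5.190/γ_2.
Total proper time: 4.470 + τ_2 = 8.724, so τ_2 = 8.724 − 4.470 = 4.254 s.
γ_2 = 5.190/4.254 = 1.220; β = √(1 − 1/γ²) = √0.3283.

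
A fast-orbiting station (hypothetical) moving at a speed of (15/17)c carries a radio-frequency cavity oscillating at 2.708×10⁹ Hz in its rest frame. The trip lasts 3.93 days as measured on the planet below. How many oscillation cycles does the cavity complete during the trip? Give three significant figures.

N = 4.33×10¹⁴

γ = 1/√(1 − (15/17)²) = 17/8 = 2.125
The oscillator's own cycle count is N = f × τ where τ is the proper time aboard the station. τ = Δt/γ = 3.93/2.125 = 1.849 days = 1.598×10⁵ s.
N = 2.708×10⁹ × 1.598×10⁵ = 4.327×10¹⁴.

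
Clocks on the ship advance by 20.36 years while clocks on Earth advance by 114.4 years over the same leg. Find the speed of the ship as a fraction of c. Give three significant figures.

β = 0.984

The proper time is measured on the ship (both events occur at the ship's location); Δt is measured on Earth. γ = Δt/τ = 114.4/20.36 = 5.619.
β = √(1 − 1/γ²) = √(1 − 0.03167) = √0.9683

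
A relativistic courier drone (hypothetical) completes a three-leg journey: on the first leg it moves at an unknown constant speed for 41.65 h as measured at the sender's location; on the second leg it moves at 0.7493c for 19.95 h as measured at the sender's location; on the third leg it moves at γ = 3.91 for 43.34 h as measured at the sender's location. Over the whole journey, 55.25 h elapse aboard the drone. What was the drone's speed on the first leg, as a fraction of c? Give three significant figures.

β = 0.669

Leg 1: speed unknown; τ_1 = 41.65/γ_1.
Leg 2: γ = 1/√(1 − 0.7493²) = 1/√0.4385 = 1.510; τ_2 = 19.95/1.510 = 13.21 h.
Leg 3: γ = 3.91; τ_3 = 43.34/3.910 = 11.08 h.
Total proper time: τ_1 + 13.21 + 11.08 = 55.25, so τ_1 = 55.25 − 24.30 = 30.95 h.
γ_1 = 41.65/30.95 = 1.346; β = √(1 − 1/γ²) = √0.4477.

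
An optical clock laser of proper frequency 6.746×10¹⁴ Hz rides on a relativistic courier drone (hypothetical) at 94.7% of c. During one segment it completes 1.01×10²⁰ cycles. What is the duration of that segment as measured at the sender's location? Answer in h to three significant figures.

β = 0.947; γ = 1/√(1 − 0.947²) = 1/√0.1032 = 3.113
Proper time for N cycles: τ = N/f = 1.01×10²⁰/(6.746×10¹⁴) = 1.497×10⁵ s = 41.59 h.
Lab-frame duration Δt = γτ = 3.113 × 41.59 = 129.5 h.

Δt = 129 h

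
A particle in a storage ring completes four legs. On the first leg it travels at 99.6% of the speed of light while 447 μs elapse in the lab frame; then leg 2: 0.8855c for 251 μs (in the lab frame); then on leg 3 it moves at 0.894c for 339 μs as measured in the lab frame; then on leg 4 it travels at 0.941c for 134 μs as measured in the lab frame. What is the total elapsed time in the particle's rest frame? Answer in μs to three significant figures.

Leg 1: β = 0.996; γ = 1/√(1 − 0.996²) = 1/√0.007984 = 11.19; τ_1 = 447/11.19 = 39.94 μs.
Leg 2: γ = 1/√(1 − 0.8855²) = 1/√0.2159 = 2.152; τ_2 = 251/2.152 = 116.6 μs.
Leg 3: γ = 1/√(1 − 0.894²) = 1/√0.2008 = 2.232; τ_3 = 339/2.232 = 151.9 μs.
Leg 4: γ = 1/√(1 − 0.941²) = 1/√0.1145 = 2.955; τ_4 = 134/2.955 = 45.35 μs.
Total: 39.94 + 116.6 + 151.9 + 45.35 μs.

τ = 354 μs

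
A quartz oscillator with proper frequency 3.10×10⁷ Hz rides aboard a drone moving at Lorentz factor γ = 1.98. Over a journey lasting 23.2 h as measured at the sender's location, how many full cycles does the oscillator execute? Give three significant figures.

N = 1.31×10¹²

γ = 1.98
The oscillator's own cycle count is N = f × τ where τ is the proper time aboard the drone. τ = Δt/γ = 23.2/1.980 = 11.72 h = 4.218×10⁴ s.
N = 3.10×10⁷ × 4.218×10⁴ = 1.308×10¹².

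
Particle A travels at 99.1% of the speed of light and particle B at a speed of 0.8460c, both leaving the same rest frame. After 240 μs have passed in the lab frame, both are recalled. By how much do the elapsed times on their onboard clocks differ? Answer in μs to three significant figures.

|τ_A − τ_B| = 95.8 μs

A: β = 0.991; γ = 1/√(1 − 0.991²) = 1/√0.01792 = 7.470; τ_A = 240/7.470 = 32.13 μs.
B: γ = 1/√(1 − 0.8460²) = 1/√0.2843 = 1.876; τ_B = 240/1.876 = 128.0 μs.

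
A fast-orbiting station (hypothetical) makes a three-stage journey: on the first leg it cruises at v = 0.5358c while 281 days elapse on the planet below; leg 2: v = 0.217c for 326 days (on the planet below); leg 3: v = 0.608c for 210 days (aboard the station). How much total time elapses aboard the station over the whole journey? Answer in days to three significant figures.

Leg 1: γ = 1/√(1 − 0.5358²) = 1/√0.7129 = 1.184; τ_1 = 281/1.184 = 237.3 days.
Leg 2: γ = 1/√(1 − 0.217²) = 1/√0.9529 = 1.024; τ_2 = 326/1.024 = 318.2 days.
Leg 3: 210 days is already measured aboard the station.
Total: 237.3 + 318.2 + 210.0 days.

τ = 765 days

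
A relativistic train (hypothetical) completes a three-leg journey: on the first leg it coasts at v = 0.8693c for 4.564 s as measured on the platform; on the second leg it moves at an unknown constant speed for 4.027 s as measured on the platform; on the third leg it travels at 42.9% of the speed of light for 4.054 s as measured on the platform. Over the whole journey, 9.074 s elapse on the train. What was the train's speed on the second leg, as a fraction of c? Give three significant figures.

β = 0.621

Leg 1: γ = 1/√(1 − 0.8693²) = 1/√0.2443 = 2.023; τ_1 = 4.564/2.023 = 2.256 s.
Leg 2: speed unknown; τ_2 = 4.027/γ_2.
Leg 3: β = 0.429; γ = 1/√(1 − 0.429²) = 1/√0.8160 = 1.107; τ_3 = 4.054/1.107 = 3.662 s.
Total proper time: 2.256 + τ_2 + 3.662 = 9.074, so τ_2 = 9.074 − 5.918 = 3.156 s.
γ_2 = 4.027/3.156 = 1.276; β = √(1 − 1/γ²) = √0.3858.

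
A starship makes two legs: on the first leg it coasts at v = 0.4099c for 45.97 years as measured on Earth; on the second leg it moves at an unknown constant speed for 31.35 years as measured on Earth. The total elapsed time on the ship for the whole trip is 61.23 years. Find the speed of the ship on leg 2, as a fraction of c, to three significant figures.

Leg 1: γ = 1/√(1 − 0.4099²) = 1/√0.8320 = 1.096; τ_1 = 45.97/1.096 = 41.93 years.
Leg 2: speed unknown; τ_2 = 31.35/γ_2.
Total proper time: 41.93 + τ_2 = 61.23, so τ_2 = 61.23 − 41.93 = 19.30 years.
γ_2 = 31.35/19.30 = 1.624; β = √(1 − 1/γ²) = √0.6210.

β = 0.788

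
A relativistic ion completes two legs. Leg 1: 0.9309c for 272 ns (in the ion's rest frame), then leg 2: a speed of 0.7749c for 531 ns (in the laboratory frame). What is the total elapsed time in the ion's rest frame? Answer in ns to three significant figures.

τ = 608 ns

Leg 1: 272 ns is already measured in the ion's rest frame.
Leg 2: γ = 1/√(1 − 0.7749²) = 1/√0.3995 = 1.582; τ_2 = 531/1.582 = 335.6 ns.
Total: 272.0 + 335.6 ns.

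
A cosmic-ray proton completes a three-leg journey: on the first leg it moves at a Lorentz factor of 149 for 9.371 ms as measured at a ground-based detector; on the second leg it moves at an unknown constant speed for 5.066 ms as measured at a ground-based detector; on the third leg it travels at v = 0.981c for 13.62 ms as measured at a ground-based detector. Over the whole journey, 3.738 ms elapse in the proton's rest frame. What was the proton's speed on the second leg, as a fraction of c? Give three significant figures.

β = 0.979

Leg 1: γ = 149; τ_1 = 9.371/149.0 = 0.06289 ms.
Leg 2: speed unknown; τ_2 = 5.066/γ_2.
Leg 3: γ = 1/√(1 − 0.981²) = 1/√0.03764 = 5.154; τ_3 = 13.62/5.154 = 2.642 ms.
Total proper time: 0.06289 + τ_2 + 2.642 = 3.738, so τ_2 = 3.738 − 2.705 = 1.033 ms.
γ_2 = 5.066/1.033 = 4.905; β = √(1 − 1/γ²) = √0.9584.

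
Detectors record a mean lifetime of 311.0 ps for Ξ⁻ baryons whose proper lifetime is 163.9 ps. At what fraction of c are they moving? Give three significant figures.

γ = Δt/τ₀ = 311.0/163.9 = 1.897
β = √(1 − 1/γ²) = √(1 − 0.2777) = √0.7223

v = 0.850c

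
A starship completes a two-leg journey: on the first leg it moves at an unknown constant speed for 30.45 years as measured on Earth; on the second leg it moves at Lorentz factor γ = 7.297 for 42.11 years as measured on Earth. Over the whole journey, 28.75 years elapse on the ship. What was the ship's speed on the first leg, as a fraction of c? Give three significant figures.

Leg 1: speed unknown; τ_1 = 30.45/γ_1.
Leg 2: γ = 7.297; τ_2 = 42.11/7.297 = 5.771 years.
Total proper time: τ_1 + 5.771 = 28.75, so τ_1 = 28.75 − 5.771 = 22.98 years.
γ_1 = 30.45/22.98 = 1.325; β = √(1 − 1/γ²) = √0.4305.

β = 0.656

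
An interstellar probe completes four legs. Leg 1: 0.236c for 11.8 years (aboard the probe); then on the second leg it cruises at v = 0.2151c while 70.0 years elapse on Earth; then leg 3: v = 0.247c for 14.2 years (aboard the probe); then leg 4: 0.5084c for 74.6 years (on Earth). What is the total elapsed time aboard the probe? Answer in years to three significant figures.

Leg 1: 11.8 years is already measured aboard the probe.
Leg 2: γ = 1/√(1 − 0.2151²) = 1/√0.9537 = 1.024; τ_2 = 70.0/1.024 = 68.36 years.
Leg 3: 14.2 years is already measured aboard the probe.
Leg 4: γ = 1/√(1 − 0.5084²) = 1/√0.7415 = 1.161; τ_4 = 74.6/1.161 = 64.24 years.
Total: 11.80 + 68.36 + 14.20 + 64.24 years.

τ = 159 years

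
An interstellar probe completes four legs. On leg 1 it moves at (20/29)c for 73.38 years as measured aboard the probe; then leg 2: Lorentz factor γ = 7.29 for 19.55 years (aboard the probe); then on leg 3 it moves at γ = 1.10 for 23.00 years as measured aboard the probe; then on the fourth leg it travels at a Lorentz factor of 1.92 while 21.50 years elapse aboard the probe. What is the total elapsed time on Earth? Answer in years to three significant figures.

Δt = 310 years

Leg 1: γ = 1/√(1 − (20/29)²) = 29/21 ≈ 1.381; Δt_1 = 1.381 × 73.38 = 101.3 years.
Leg 2: γ = 7.29; Δt_2 = 7.290 × 19.55 = 142.5 years.
Leg 3: γ = 1.10; Δt_3 = 1.100 × 23.00 = 25.30 years.
Leg 4: γ = 1.92; Δt_4 = 1.920 × 21.50 = 41.28 years.
Total: 101.3 + 142.5 + 25.30 + 41.28 years.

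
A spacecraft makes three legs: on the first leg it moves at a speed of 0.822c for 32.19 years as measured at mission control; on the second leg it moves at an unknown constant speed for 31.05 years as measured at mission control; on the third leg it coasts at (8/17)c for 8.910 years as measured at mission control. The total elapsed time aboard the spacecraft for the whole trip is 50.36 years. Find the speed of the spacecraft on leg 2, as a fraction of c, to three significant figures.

Leg 1: γ = 1/√(1 − 0.822²) = 1/√0.3243 = 1.756; τ_1 = 32.19/1.756 = 18.33 years.
Leg 2: speed unknown; τ_2 = 31.05/γ_2.
Leg 3: γ = 1/√(1 − (8/17)²) = 17/15 ≈ 1.133; τ_3 = 8.910/1.133 = 7.862 years.
Total proper time: 18.33 + τ_2 + 7.862 = 50.36, so τ_2 = 50.36 − 26.19 = 24.17 years.
γ_2 = 31.05/24.17 = 1.285; β = √(1 − 1/γ²) = √0.3942.

β = 0.628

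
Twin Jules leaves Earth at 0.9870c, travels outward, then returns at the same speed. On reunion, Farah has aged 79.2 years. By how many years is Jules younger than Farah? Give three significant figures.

γ = 1/√(1 − 0.9870²) = 1/√0.02583 = 6.222
Jules's elapsed proper time: τ = 79.2/6.222 = 12.73 years.
Age gap = Δt − τ = 79.2 − 12.73 years.

Δt − τ = 66.5 years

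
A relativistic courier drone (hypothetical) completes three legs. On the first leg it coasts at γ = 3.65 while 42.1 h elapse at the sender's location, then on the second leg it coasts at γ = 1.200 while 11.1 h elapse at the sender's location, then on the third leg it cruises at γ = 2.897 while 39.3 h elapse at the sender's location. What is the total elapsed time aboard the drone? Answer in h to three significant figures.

τ = 34.4 h

Leg 1: γ = 3.65; τ_1 = 42.1/3.650 = 11.53 h.
Leg 2: γ = 1.200; τ_2 = 11.1/1.200 = 9.250 h.
Leg 3: γ = 2.897; τ_3 = 39.3/2.897 = 13.57 h.
Total: 11.53 + 9.250 + 13.57 h.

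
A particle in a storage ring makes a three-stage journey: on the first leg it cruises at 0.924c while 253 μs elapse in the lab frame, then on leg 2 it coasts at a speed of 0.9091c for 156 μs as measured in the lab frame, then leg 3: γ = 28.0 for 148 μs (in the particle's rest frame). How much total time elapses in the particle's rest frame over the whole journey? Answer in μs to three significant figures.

τ = 310 μs

Leg 1: γ = 1/√(1 − 0.924²) = 1/√0.1462 = 2.615; τ_1 = 253/2.615 = 96.75 μs.
Leg 2: γ = 1/√(1 − 0.9091²) = 1/√0.1735 = 2.401; τ_2 = 156/2.401 = 64.99 μs.
Leg 3: 148 μs is already measured in the particle's rest frame.
Total: 96.75 + 64.99 + 148.0 μs.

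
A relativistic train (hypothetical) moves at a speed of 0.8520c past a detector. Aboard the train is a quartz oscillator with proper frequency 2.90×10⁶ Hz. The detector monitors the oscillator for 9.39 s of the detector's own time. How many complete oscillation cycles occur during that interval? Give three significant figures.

γ = 1/√(1 − 0.8520²) = 1/√0.2741 = 1.910
During 9.39 s of lab time, the oscillator's proper time advances by τ = Δt/γ = 9.39/1.910 = 4.916 s = 4.916×10⁰ s.
N = f × τ = 2.90×10⁶ × 4.916×10⁰ = 1.426×10⁷.

N = 1.43×10⁷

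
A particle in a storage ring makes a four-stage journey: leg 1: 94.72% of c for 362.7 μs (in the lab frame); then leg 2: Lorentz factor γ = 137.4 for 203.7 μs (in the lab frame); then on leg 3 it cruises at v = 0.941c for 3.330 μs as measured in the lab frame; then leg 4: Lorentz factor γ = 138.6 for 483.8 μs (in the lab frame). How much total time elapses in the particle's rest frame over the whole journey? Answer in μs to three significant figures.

Leg 1: β = 0.9472; γ = 1/√(1 − 0.9472²) = 1/√0.1028 = 3.119; τ_1 = 362.7/3.119 = 116.3 μs.
Leg 2: γ = 137.4; τ_2 = 203.7/137.4 = 1.483 μs.
Leg 3: γ = 1/√(1 − 0.941²) = 1/√0.1145 = 2.955; τ_3 = 3.330/2.955 = 1.127 μs.
Leg 4: γ = 138.6; τ_4 = 483.8/138.6 = 3.491 μs.
Total: 116.3 + 1.483 + 1.127 + 3.491 μs.

τ = 122 μs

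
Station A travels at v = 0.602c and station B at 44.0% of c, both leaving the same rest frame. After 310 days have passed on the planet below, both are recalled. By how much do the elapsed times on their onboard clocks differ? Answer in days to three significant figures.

|τ_A − τ_B| = 30.8 days

A: γ = 1/√(1 − 0.602²) = 1/√0.6376 = 1.252; τ_A = 310/1.252 = 247.5 days.
B: β = 0.440; γ = 1/√(1 − 0.440²) = 1/√0.8064 = 1.114; τ_B = 310/1.114 = 278.4 days.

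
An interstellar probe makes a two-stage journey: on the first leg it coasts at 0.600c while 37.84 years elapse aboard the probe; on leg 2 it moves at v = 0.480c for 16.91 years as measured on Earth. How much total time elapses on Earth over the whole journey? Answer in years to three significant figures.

Δt = 64.2 years

Leg 1: γ = 1/√(1 − 0.600²) = 5/4 = 1.250; Δt_1 = 1.250 × 37.84 = 47.30 years.
Leg 2: 16.91 years is already measured on Earth.
Total: 47.30 + 16.91 years.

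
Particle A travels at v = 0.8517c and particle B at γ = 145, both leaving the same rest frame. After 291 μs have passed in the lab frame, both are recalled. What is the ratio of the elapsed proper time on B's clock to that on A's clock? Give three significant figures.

τ_B/τ_A = 0.0132

A: γ = 1/√(1 − 0.8517²) = 1/√0.2746 = 1.908. B: γ = 145.
τ_A/τ_B = γ_B/γ_A = 145.0/1.908 = 75.98, so τ_B/τ_A = 0.01316.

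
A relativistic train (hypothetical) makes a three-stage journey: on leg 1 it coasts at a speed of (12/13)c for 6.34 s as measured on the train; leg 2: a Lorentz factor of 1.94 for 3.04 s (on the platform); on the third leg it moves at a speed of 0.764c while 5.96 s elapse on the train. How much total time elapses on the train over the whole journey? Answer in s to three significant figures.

τ = 13.9 s

Leg 1: 6.34 s is already measured on the train.
Leg 2: γ = 1.94; τ_2 = 3.04/1.940 = 1.567 s.
Leg 3: 5.96 s is already measured on the train.
Total: 6.340 + 1.567 + 5.960 s.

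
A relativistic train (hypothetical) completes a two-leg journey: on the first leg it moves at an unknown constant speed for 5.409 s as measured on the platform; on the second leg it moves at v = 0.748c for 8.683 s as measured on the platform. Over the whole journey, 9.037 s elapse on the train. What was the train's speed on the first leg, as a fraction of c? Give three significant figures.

β = 0.796

Leg 1: speed unknown; τ_1 = 5.409/γ_1.
Leg 2: γ = 1/√(1 − 0.748²) = 1/√0.4405 = 1.507; τ_2 = 8.683/1.507 = 5.763 s.
Total proper time: τ_1 + 5.763 = 9.037, so τ_1 = 9.037 − 5.763 = 3.274 s.
γ_1 = 5.409/3.274 = 1.652; β = √(1 − 1/γ²) = √0.6336.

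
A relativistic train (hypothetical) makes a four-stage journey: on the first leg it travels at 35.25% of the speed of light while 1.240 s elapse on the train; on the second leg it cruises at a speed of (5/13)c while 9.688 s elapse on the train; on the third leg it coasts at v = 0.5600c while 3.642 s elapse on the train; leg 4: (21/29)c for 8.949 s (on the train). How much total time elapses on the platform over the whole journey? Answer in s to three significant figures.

Δt = 29.2 s

Leg 1: β = 0.3525; γ = 1/√(1 − 0.3525²) = 1/√0.8757 = 1.069; Δt_1 = 1.069 × 1.240 = 1.325 s.
Leg 2: γ = 1/√(1 − (5/13)²) = 13/12 ≈ 1.083; Δt_2 = 1.083 × 9.688 = 10.50 s.
Leg 3: γ = 1/√(1 − 0.5600²) = 1/√0.6864 = 1.207; Δt_3 = 1.207 × 3.642 = 4.396 s.
Leg 4: γ = 1/√(1 − (21/29)²) = 29/20 = 1.450; Δt_4 = 1.450 × 8.949 = 12.98 s.
Total: 1.325 + 10.50 + 4.396 + 12.98 s.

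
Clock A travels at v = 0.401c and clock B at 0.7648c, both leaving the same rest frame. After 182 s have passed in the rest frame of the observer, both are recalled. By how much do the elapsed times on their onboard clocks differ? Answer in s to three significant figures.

|τ_A − τ_B| = 49.5 s

A: γ = 1/√(1 − 0.401²) = 1/√0.8392 = 1.092; τ_A = 182/1.092 = 166.7 s.
B: γ = 1/√(1 − 0.7648²) = 1/√0.4151 = 1.552; τ_B = 182/1.552 = 117.3 s.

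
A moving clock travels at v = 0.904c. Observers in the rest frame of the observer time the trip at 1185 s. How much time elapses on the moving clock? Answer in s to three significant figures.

γ = 1/√(1 − 0.904²) = 1/√0.1828 = 2.339
The interval measured in the rest frame of the observer is the dilated one; the clock on the moving clock measures the proper time τ = Δt/γ = 1185/2.339 s.

τ = 507 s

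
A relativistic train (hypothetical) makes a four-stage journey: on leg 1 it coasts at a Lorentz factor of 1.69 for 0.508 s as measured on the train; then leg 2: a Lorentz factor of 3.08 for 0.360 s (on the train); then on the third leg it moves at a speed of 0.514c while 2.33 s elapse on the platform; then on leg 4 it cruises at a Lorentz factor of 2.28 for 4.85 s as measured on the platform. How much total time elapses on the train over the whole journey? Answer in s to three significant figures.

τ = 4.99 s

Leg 1: 0.508 s is already measured on the train.
Leg 2: 0.360 s is already measured on the train.
Leg 3: γ = 1/√(1 − 0.514²) = 1/√0.7358 = 1.166; τ_3 = 2.33/1.166 = 1.999 s.
Leg 4: γ = 2.28; τ_4 = 4.85/2.280 = 2.127 s.
Total: 0.5080 + 0.3600 + 1.999 + 2.127 s.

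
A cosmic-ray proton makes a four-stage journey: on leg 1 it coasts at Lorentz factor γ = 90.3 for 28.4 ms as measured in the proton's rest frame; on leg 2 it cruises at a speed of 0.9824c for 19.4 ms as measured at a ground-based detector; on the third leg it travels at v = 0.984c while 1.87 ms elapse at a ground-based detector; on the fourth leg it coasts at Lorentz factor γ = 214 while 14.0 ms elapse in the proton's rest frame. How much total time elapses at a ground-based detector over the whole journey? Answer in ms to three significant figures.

Δt = 5580 ms

Leg 1: γ = 90.3; Δt_1 = 90.30 × 28.4 = 2565 ms.
Leg 2: 19.4 ms is already measured at a ground-based detector.
Leg 3: 1.87 ms is already measured at a ground-based detector.
Leg 4: γ = 214; Δt_4 = 214.0 × 14.0 = 2996 ms.
Total: 2565 + 19.40 + 1.870 + 2996 ms.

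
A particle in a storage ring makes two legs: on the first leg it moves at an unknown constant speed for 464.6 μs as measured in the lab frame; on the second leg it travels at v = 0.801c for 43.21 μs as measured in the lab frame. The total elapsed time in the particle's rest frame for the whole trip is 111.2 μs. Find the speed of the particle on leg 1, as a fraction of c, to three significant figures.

β = 0.983

Leg 1: speed unknown; τ_1 = 464.6/γ_1.
Leg 2: γ = 1/√(1 − 0.801²) = 1/√0.3584 = 1.670; τ_2 = 43.21/1.670 = 25.87 μs.
Total proper time: τ_1 + 25.87 = 111.2, so τ_1 = 111.2 − 25.87 = 85.33 μs.
γ_1 = 464.6/85.33 = 5.445; β = √(1 − 1/γ²) = √0.9663.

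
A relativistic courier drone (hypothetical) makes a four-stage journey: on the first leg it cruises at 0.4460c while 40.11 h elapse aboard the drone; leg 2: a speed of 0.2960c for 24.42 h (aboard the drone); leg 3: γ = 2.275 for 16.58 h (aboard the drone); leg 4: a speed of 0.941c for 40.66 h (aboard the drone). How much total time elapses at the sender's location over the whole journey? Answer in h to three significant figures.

Leg 1: γ = 1/√(1 − 0.4460²) = 1/√0.8011 = 1.117; Δt_1 = 1.117 × 40.11 = 44.81 h.
Leg 2: γ = 1/√(1 − 0.2960²) = 1/√0.9124 = 1.047; Δt_2 = 1.047 × 24.42 = 25.57 h.
Leg 3: γ = 2.275; Δt_3 = 2.275 × 16.58 = 37.72 h.
Leg 4: γ = 1/√(1 − 0.941²) = 1/√0.1145 = 2.955; Δt_4 = 2.955 × 40.66 = 120.2 h.
Total: 44.81 + 25.57 + 37.72 + 120.2 h.

Δt = 228 h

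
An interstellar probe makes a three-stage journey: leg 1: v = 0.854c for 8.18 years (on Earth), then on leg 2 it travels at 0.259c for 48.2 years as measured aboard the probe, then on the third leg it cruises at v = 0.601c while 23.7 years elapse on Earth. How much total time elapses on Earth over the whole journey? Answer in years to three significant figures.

Δt = 81.8 years

Leg 1: 8.18 years is already measured on Earth.
Leg 2: γ = 1/√(1 − 0.259²) = 1/√0.9329 = 1.035; Δt_2 = 1.035 × 48.2 = 49.90 years.
Leg 3: 23.7 years is already measured on Earth.
Total: 8.180 + 49.90 + 23.70 years.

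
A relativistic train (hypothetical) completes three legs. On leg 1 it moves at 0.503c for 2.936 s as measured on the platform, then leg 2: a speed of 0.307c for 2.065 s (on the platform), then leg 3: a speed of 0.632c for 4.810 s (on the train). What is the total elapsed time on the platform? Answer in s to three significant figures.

Leg 1: 2.936 s is already measured on the platform.
Leg 2: 2.065 s is already measured on the platform.
Leg 3: γ = 1/√(1 − 0.632²) = 1/√0.6006 = 1.290; Δt_3 = 1.290 × 4.810 = 6.207 s.
Total: 2.936 + 2.065 + 6.207 s.

Δt = 11.2 s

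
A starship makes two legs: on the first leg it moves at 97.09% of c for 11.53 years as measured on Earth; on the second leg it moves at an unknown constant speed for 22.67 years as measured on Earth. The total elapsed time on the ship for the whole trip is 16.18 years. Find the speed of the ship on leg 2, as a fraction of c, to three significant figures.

Leg 1: β = 0.9709; γ = 1/√(1 − 0.9709²) = 1/√0.05735 = 4.176; τ_1 = 11.53/4.176 = 2.761 years.
Leg 2: speed unknown; τ_2 = 22.67/γ_2.
Total proper time: 2.761 + τ_2 = 16.18, so τ_2 = 16.18 − 2.761 = 13.42 years.
γ_2 = 22.67/13.42 = 1.689; β = √(1 − 1/γ²) = √0.6496.

β = 0.806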